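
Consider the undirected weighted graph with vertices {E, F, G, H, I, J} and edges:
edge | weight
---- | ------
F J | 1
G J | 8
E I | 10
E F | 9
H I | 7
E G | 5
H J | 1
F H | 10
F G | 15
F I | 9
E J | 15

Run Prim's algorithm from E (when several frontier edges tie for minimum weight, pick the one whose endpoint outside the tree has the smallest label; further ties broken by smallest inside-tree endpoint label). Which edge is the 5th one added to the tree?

H-I

Grow the tree from E using Prim:
Step 1: cheapest edge leaving the tree is E G (5); add G.
Step 2: cheapest edge leaving the tree is G J (8); add J.
Step 3: cheapest edge leaving the tree is F J (1); add F.
Step 4: cheapest edge leaving the tree is H J (1); add H.
Step 5: cheapest edge leaving the tree is H I (7); add I.
The 5th edge added is H I.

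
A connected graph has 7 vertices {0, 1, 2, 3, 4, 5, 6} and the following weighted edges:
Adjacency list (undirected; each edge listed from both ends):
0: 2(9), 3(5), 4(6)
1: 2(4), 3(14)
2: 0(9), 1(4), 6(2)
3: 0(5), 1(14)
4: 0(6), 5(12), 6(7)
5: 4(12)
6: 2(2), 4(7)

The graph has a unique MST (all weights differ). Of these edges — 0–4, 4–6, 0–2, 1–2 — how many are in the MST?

Sort edges by weight, then run Kruskal:
2–6 (2): add. Components now {0} {1} {2,6} {3} {4} {5}
1–2 (4): add. Components now {0} {1,2,6} {3} {4} {5}
0–3 (5): add. Components now {0,3} {1,2,6} {4} {5}
0–4 (6): add. Components now {0,3,4} {1,2,6} {5}
4–6 (7): add. Components now {0,1,2,3,4,6} {5}
0–2 (9): skip — 0 and 2 already connected.
4–5 (12): add. Components now {0,1,2,3,4,5,6}
MST edge set: {2–6, 1–2, 0–3, 0–4, 4–6, 4–5}.
Of the listed edges, {0–4, 4–6, 1–2} are in the MST → 3.

3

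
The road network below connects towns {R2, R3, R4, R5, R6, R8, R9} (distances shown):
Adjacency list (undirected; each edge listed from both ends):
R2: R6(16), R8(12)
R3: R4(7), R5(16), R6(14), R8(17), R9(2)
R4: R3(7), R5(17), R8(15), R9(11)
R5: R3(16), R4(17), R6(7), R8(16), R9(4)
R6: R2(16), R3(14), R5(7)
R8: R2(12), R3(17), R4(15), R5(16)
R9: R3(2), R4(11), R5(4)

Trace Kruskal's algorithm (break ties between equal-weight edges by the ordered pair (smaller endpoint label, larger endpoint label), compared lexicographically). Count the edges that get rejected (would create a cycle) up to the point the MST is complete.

2

Sort edges by weight, then run Kruskal:
R3–R9 (2): add. Components now {R4} {R3,R9} {R8} {R6} {R2} {R5}
R5–R9 (4): add. Components now {R4} {R3,R5,R9} {R8} {R6} {R2}
R3–R4 (7): add. Components now {R3,R4,R5,R9} {R8} {R6} {R2}
R5–R6 (7): add. Components now {R3,R4,R5,R6,R9} {R8} {R2}
R4–R9 (11): skip — R4 and R9 already connected.
R2–R8 (12): add. Components now {R3,R4,R5,R6,R9} {R2,R8}
R3–R6 (14): skip — R6 and R3 already connected.
R4–R8 (15): add. Components now {R2,R3,R4,R5,R6,R8,R9}
Edges rejected before the tree was complete: 2.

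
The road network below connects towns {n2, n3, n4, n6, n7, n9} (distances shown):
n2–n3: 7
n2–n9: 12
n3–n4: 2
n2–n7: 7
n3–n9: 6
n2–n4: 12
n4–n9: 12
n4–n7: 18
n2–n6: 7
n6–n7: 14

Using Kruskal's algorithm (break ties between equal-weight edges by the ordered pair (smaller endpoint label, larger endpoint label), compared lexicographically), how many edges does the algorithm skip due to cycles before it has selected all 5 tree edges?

Kruskal: consider edges lightest-first.
n3–n4 (2): add — endpoints in different components.
n3–n9 (6): add — endpoints in different components.
n2–n3 (7): add — endpoints in different components.
n2–n6 (7): add — endpoints in different components.
n2–n7 (7): add — endpoints in different components.
Edges rejected before the tree was complete: 0.

0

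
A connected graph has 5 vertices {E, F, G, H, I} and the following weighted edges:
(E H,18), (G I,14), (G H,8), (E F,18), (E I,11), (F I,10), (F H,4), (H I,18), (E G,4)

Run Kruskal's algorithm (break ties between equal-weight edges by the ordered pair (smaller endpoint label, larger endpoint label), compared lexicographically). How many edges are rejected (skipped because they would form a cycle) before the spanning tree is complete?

Sort edges by weight, then run Kruskal:
E G (4): add — endpoints in different components.
F H (4): add — endpoints in different components.
G H (8): add — endpoints in different components.
F I (10): add — endpoints in different components.
Edges rejected before the tree was complete: 0.

0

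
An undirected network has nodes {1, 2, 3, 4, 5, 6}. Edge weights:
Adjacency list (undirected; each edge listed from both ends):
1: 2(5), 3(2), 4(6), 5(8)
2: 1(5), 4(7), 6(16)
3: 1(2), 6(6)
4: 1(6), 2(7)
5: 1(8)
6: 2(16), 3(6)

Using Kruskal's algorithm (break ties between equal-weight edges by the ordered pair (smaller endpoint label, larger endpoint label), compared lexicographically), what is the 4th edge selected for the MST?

3-6

Sort edges by weight, then run Kruskal:
1 3 (2): add — endpoints in different components.
1 2 (5): add — endpoints in different components.
1 4 (6): add — endpoints in different components.
3 6 (6): add — endpoints in different components.
2 4 (7): skip — 2 and 4 already connected.
1 5 (8): add — endpoints in different components.
The 4th edge added is 3 6.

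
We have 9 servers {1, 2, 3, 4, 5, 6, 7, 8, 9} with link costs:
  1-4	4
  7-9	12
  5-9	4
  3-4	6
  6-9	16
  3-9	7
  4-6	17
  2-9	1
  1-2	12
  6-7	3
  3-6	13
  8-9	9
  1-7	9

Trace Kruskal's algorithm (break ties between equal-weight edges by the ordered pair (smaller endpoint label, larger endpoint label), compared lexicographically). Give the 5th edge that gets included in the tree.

Kruskal: consider edges lightest-first.
2-9 (1): add — endpoints in different components.
6-7 (3): add — endpoints in different components.
1-4 (4): add — endpoints in different components.
5-9 (4): add — endpoints in different components.
3-4 (6): add — endpoints in different components.
3-9 (7): add — endpoints in different components.
1-7 (9): add — endpoints in different components.
8-9 (9): add — endpoints in different components.
The 5th edge added is 3-4.

3-4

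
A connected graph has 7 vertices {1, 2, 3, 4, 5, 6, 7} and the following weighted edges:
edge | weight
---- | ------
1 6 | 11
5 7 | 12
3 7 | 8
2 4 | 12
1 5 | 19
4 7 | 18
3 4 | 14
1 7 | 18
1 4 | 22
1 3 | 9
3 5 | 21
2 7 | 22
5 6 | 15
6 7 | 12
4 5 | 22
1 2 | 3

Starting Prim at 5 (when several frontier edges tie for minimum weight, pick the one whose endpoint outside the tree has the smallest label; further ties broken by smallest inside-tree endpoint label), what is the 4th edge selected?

Prim, starting at 5.
Step 1: cheapest edge leaving the tree is 5 7 (12); add 7.
Step 2: cheapest edge leaving the tree is 3 7 (8); add 3.
Step 3: cheapest edge leaving the tree is 1 3 (9); add 1.
Step 4: cheapest edge leaving the tree is 1 2 (3); add 2.
Step 5: cheapest edge leaving the tree is 1 6 (11); add 6.
Step 6: cheapest edge leaving the tree is 2 4 (12); add 4.
The 4th edge added is 1 2.

1-2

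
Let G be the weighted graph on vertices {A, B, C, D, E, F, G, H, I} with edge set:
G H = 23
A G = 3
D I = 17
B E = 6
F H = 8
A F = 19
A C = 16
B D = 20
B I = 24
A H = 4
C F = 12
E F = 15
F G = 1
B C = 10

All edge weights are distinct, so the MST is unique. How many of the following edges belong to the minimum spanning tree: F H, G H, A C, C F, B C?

2

Kruskal's algorithm — process edges by increasing weight (ties by edge label):
F G (1): add — endpoints in different components.
A G (3): add — endpoints in different components.
A H (4): add — endpoints in different components.
B E (6): add — endpoints in different components.
F H (8): skip — F and H already connected.
B C (10): add — endpoints in different components.
C F (12): add — endpoints in different components.
E F (15): skip — E and F already connected.
A C (16): skip — A and C already connected.
D I (17): add — endpoints in different components.
A F (19): skip — A and F already connected.
B D (20): add — endpoints in different components.
MST edge set: {F G, A G, A H, B E, B C, C F, D I, B D}.
Of the listed edges, {C F, B C} are in the MST → 2.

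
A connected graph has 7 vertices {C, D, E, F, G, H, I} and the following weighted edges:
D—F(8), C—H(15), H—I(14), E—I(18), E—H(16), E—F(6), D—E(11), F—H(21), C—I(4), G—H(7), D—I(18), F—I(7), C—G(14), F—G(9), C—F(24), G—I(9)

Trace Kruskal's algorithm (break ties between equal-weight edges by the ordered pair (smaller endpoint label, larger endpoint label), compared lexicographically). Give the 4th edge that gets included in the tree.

Sort edges by weight, then run Kruskal:
C—I (4): add. Components now {C,I} {D} {E} {F} {G} {H}
E—F (6): add. Components now {C,I} {D} {E,F} {G} {H}
F—I (7): add. Components now {C,E,F,I} {D} {G} {H}
G—H (7): add. Components now {C,E,F,I} {D} {G,H}
D—F (8): add. Components now {C,D,E,F,I} {G,H}
F—G (9): add. Components now {C,D,E,F,G,H,I}
The 4th edge added is G—H.

G-H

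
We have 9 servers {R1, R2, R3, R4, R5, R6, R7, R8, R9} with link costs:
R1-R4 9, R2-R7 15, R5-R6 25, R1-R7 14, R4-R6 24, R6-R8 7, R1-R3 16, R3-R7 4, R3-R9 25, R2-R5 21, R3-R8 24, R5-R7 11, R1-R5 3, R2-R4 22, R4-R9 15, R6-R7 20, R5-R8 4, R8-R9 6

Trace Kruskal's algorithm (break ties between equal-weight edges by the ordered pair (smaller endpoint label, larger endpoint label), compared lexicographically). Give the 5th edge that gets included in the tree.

Kruskal: consider edges lightest-first.
R1-R5 (3): add — endpoints in different components.
R3-R7 (4): add — endpoints in different components.
R5-R8 (4): add — endpoints in different components.
R8-R9 (6): add — endpoints in different components.
R6-R8 (7): add — endpoints in different components.
R1-R4 (9): add — endpoints in different components.
R5-R7 (11): add — endpoints in different components.
R1-R7 (14): skip — R7 and R1 already connected.
R2-R7 (15): add — endpoints in different components.
The 5th edge added is R6-R8.

R6-R8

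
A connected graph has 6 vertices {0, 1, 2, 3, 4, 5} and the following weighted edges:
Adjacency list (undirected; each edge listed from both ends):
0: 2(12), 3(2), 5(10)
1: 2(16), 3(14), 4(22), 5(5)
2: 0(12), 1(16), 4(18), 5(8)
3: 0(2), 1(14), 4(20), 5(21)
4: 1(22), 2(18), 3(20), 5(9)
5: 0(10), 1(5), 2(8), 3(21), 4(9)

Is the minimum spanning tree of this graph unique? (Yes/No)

Yes

Kruskal's algorithm — process edges by increasing weight (ties by edge label):
0-3 (2): add — endpoints in different components.
1-5 (5): add — endpoints in different components.
2-5 (8): add — endpoints in different components.
4-5 (9): add — endpoints in different components.
0-5 (10): add — endpoints in different components.
Every non-tree edge has weight strictly greater than the heaviest edge on the tree path between its endpoints, so the MST is unique.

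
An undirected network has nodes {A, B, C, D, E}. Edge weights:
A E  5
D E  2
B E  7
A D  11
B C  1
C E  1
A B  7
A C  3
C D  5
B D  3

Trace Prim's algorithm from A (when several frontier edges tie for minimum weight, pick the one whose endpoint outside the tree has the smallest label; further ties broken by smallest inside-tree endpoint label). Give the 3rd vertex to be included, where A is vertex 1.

Prim, starting at A.
Step 1: frontier [A C 3, A E 5, A B 7, A D 11] → take A C (3); add C.
Step 2: frontier [A E 5, A B 7, A D 11, B C 1, C E 1, C D 5] → take B C (1); add B.
Step 3: frontier [A E 5, A D 11, B D 3, B E 7, C E 1, C D 5] → take C E (1); add E.
Step 4: frontier [A D 11, B D 3, C D 5, D E 2] → take D E (2); add D.
Vertex order: A, C, B, E, D. The 3rd vertex is B.

B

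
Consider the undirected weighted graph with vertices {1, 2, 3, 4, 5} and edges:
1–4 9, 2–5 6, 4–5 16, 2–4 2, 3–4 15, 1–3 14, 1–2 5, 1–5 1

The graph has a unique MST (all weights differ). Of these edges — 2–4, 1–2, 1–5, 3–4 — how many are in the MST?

Sort edges by weight, then run Kruskal:
1–5 (1): add — endpoints in different components.
2–4 (2): add — endpoints in different components.
1–2 (5): add — endpoints in different components.
2–5 (6): skip — 2 and 5 already connected.
1–4 (9): skip — 1 and 4 already connected.
1–3 (14): add — endpoints in different components.
MST edge set: {1–5, 2–4, 1–2, 1–3}.
Of the listed edges, {2–4, 1–2, 1–5} are in the MST → 3.

3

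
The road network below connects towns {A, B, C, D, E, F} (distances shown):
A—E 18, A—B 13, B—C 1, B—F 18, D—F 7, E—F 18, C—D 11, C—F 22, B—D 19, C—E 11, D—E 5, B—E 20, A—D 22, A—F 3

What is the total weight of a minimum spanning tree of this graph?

27

Prim's algorithm from D:
Step 1: frontier [D—E 5, D—F 7, C—D 11, B—D 19, A—D 22] → take D—E (5); add E.
Step 2: frontier [D—F 7, C—D 11, B—D 19, A—D 22, C—E 11, A—E 18, E—F 18, B—E 20] → take D—F (7); add F.
Step 3: frontier [C—D 11, B—D 19, A—D 22, C—E 11, A—E 18, B—E 20, A—F 3, B—F 18, C—F 22] → take A—F (3); add A.
Step 4: frontier [A—B 13, C—D 11, B—D 19, C—E 11, B—E 20, B—F 18, C—F 22] → take C—D (11); add C.
Step 5: frontier [A—B 13, B—C 1, B—D 19, B—E 20, B—F 18] → take B—C (1); add B.
MST edges: D—E, D—F, A—F, C—D, B—C; total weight 5+7+3+11+1 = 27.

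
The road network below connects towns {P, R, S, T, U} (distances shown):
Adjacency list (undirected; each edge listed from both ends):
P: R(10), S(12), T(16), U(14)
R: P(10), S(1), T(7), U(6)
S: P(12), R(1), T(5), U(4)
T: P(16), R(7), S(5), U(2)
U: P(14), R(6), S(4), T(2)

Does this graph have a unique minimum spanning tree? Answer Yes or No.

Yes

Sort edges by weight, then run Kruskal:
R-S (1): add. Components now {P} {T} {R,S} {U}
T-U (2): add. Components now {P} {T,U} {R,S}
S-U (4): add. Components now {P} {R,S,T,U}
S-T (5): skip — T and S already connected.
R-U (6): skip — U and R already connected.
R-T (7): skip — T and R already connected.
P-R (10): add. Components now {P,R,S,T,U}
Every non-tree edge has weight strictly greater than the heaviest edge on the tree path between its endpoints, so the MST is unique.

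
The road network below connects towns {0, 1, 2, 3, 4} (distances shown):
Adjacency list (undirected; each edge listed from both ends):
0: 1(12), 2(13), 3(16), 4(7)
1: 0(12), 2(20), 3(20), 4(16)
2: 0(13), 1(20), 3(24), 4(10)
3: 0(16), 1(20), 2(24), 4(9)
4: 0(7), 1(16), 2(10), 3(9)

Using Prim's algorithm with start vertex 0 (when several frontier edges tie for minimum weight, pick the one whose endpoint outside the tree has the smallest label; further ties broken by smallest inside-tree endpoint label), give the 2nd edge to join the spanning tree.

Prim, starting at 0.
Step 1: cheapest edge leaving the tree is 0 4 (7); add 4.
Step 2: cheapest edge leaving the tree is 3 4 (9); add 3.
Step 3: cheapest edge leaving the tree is 2 4 (10); add 2.
Step 4: cheapest edge leaving the tree is 0 1 (12); add 1.
The 2nd edge added is 3 4.

3-4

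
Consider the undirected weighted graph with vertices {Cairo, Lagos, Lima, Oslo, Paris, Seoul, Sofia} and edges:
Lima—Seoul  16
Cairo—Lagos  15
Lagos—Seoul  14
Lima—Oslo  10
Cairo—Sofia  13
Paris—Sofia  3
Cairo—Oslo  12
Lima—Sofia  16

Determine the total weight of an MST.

67

Kruskal's algorithm — process edges by increasing weight (ties by edge label):
Paris—Sofia (3): add. Components now {Lagos} {Paris,Sofia} {Lima} {Seoul} {Cairo} {Oslo}
Lima—Oslo (10): add. Components now {Lagos} {Paris,Sofia} {Lima,Oslo} {Seoul} {Cairo}
Cairo—Oslo (12): add. Components now {Lagos} {Paris,Sofia} {Cairo,Lima,Oslo} {Seoul}
Cairo—Sofia (13): add. Components now {Lagos} {Cairo,Lima,Oslo,Paris,Sofia} {Seoul}
Lagos—Seoul (14): add. Components now {Lagos,Seoul} {Cairo,Lima,Oslo,Paris,Sofia}
Cairo—Lagos (15): add. Components now {Cairo,Lagos,Lima,Oslo,Paris,Seoul,Sofia}
MST edges: Paris—Sofia, Lima—Oslo, Cairo—Oslo, Cairo—Sofia, Lagos—Seoul, Cairo—Lagos; total weight 3+10+12+13+14+15 = 67.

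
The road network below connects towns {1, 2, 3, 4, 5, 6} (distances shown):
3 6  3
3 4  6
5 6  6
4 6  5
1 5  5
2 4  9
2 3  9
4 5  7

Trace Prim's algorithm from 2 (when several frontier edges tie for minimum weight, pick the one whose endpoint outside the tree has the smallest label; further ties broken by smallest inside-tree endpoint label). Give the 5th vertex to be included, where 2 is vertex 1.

5

Grow the tree from 2 using Prim:
Step 1: cheapest edge leaving the tree is 2 3 (9); add 3.
Step 2: cheapest edge leaving the tree is 3 6 (3); add 6.
Step 3: cheapest edge leaving the tree is 4 6 (5); add 4.
Step 4: cheapest edge leaving the tree is 5 6 (6); add 5.
Step 5: cheapest edge leaving the tree is 1 5 (5); add 1.
Vertex order: 2, 3, 6, 4, 5, 1. The 5th vertex is 5.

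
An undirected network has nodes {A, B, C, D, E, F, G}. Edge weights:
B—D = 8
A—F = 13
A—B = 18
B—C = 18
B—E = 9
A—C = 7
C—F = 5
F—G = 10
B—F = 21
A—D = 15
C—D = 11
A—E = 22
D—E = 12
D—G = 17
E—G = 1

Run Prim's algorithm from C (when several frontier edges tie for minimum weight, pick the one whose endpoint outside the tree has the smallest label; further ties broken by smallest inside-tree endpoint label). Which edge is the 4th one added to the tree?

Prim, starting at C.
Step 1: cheapest edge leaving the tree is C—F (5); add F.
Step 2: cheapest edge leaving the tree is A—C (7); add A.
Step 3: cheapest edge leaving the tree is F—G (10); add G.
Step 4: cheapest edge leaving the tree is E—G (1); add E.
Step 5: cheapest edge leaving the tree is B—E (9); add B.
Step 6: cheapest edge leaving the tree is B—D (8); add D.
The 4th edge added is E—G.

E-G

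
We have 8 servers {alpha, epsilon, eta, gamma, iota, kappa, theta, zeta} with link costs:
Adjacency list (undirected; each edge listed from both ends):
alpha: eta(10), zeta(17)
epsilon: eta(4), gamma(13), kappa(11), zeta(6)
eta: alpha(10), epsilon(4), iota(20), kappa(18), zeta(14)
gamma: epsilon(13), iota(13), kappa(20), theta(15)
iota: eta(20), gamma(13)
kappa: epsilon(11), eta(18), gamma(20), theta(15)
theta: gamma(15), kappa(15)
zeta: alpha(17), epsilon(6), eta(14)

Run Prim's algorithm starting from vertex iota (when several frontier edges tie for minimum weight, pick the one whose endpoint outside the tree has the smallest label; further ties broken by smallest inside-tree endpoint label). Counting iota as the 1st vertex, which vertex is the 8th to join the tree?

theta

Grow the tree from iota using Prim:
Step 1: frontier [gamma—iota 13, eta—iota 20] → take gamma—iota (13); add gamma.
Step 2: frontier [epsilon—gamma 13, gamma—theta 15, gamma—kappa 20, eta—iota 20] → take epsilon—gamma (13); add epsilon.
Step 3: frontier [epsilon—eta 4, epsilon—zeta 6, epsilon—kappa 11, gamma—theta 15, gamma—kappa 20, eta—iota 20] → take epsilon—eta (4); add eta.
Step 4: frontier [epsilon—zeta 6, epsilon—kappa 11, alpha—eta 10, eta—zeta 14, eta—kappa 18, gamma—theta 15, gamma—kappa 20] → take epsilon—zeta (6); add zeta.
Step 5: frontier [epsilon—kappa 11, alpha—eta 10, eta—kappa 18, gamma—theta 15, gamma—kappa 20, alpha—zeta 17] → take alpha—eta (10); add alpha.
Step 6: frontier [epsilon—kappa 11, eta—kappa 18, gamma—theta 15, gamma—kappa 20] → take epsilon—kappa (11); add kappa.
Step 7: frontier [gamma—theta 15, kappa—theta 15] → take gamma—theta (15); add theta.
Vertex order: iota, gamma, epsilon, eta, zeta, alpha, kappa, theta. The 8th vertex is theta.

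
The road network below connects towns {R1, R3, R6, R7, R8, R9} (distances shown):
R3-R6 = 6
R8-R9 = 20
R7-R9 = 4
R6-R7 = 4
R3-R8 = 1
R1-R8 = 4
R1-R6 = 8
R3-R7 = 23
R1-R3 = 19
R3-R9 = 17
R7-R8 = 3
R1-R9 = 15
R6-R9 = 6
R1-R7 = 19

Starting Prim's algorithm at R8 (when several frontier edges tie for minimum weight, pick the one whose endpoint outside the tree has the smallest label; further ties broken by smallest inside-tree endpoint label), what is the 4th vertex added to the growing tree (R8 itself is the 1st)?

R1

Prim, starting at R8.
Step 1: frontier [R3-R8 1, R7-R8 3, R1-R8 4, R8-R9 20] → take R3-R8 (1); add R3.
Step 2: frontier [R3-R6 6, R3-R9 17, R1-R3 19, R3-R7 23, R7-R8 3, R1-R8 4, R8-R9 20] → take R7-R8 (3); add R7.
Step 3: frontier [R3-R6 6, R3-R9 17, R1-R3 19, R6-R7 4, R7-R9 4, R1-R7 19, R1-R8 4, R8-R9 20] → take R1-R8 (4); add R1.
Step 4: frontier [R1-R6 8, R1-R9 15, R3-R6 6, R3-R9 17, R6-R7 4, R7-R9 4, R8-R9 20] → take R6-R7 (4); add R6.
Step 5: frontier [R1-R9 15, R3-R9 17, R6-R9 6, R7-R9 4, R8-R9 20] → take R7-R9 (4); add R9.
Vertex order: R8, R3, R7, R1, R6, R9. The 4th vertex is R1.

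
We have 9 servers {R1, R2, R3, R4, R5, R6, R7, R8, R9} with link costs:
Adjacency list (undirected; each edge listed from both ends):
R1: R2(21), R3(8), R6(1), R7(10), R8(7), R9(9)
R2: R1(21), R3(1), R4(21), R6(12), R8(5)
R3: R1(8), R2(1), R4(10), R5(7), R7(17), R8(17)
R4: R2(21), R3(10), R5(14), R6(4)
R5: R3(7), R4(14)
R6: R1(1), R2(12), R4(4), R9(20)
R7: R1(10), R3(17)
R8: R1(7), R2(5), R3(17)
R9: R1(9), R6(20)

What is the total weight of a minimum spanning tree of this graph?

44

Prim, starting at R3.
Step 1: cheapest edge leaving the tree is R2–R3 (1); add R2.
Step 2: cheapest edge leaving the tree is R2–R8 (5); add R8.
Step 3: cheapest edge leaving the tree is R1–R8 (7); add R1.
Step 4: cheapest edge leaving the tree is R1–R6 (1); add R6.
Step 5: cheapest edge leaving the tree is R4–R6 (4); add R4.
Step 6: cheapest edge leaving the tree is R3–R5 (7); add R5.
Step 7: cheapest edge leaving the tree is R1–R9 (9); add R9.
Step 8: cheapest edge leaving the tree is R1–R7 (10); add R7.
MST edges: R2–R3, R2–R8, R1–R8, R1–R6, R4–R6, R3–R5, R1–R9, R1–R7; total weight 1+5+7+1+4+7+9+10 = 44.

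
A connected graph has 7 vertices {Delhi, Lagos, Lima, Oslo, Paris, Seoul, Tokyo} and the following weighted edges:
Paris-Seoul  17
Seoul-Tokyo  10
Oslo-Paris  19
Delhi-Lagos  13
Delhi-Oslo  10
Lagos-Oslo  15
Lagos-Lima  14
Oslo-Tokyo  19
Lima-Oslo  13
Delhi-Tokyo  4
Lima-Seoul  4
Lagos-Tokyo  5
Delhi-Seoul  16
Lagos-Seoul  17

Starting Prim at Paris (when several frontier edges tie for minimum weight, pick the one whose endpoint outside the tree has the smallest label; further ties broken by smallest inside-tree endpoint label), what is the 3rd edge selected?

Seoul-Tokyo

Grow the tree from Paris using Prim:
Step 1: frontier [Paris-Seoul 17, Oslo-Paris 19] → take Paris-Seoul (17); add Seoul.
Step 2: frontier [Oslo-Paris 19, Lima-Seoul 4, Seoul-Tokyo 10, Delhi-Seoul 16, Lagos-Seoul 17] → take Lima-Seoul (4); add Lima.
Step 3: frontier [Lima-Oslo 13, Lagos-Lima 14, Oslo-Paris 19, Seoul-Tokyo 10, Delhi-Seoul 16, Lagos-Seoul 17] → take Seoul-Tokyo (10); add Tokyo.
Step 4: frontier [Lima-Oslo 13, Lagos-Lima 14, Oslo-Paris 19, Delhi-Seoul 16, Lagos-Seoul 17, Delhi-Tokyo 4, Lagos-Tokyo 5, Oslo-Tokyo 19] → take Delhi-Tokyo (4); add Delhi.
Step 5: frontier [Delhi-Oslo 10, Delhi-Lagos 13, Lima-Oslo 13, Lagos-Lima 14, Oslo-Paris 19, Lagos-Seoul 17, Lagos-Tokyo 5, Oslo-Tokyo 19] → take Lagos-Tokyo (5); add Lagos.
Step 6: frontier [Delhi-Oslo 10, Lagos-Oslo 15, Lima-Oslo 13, Oslo-Paris 19, Oslo-Tokyo 19] → take Delhi-Oslo (10); add Oslo.
The 3rd edge added is Seoul-Tokyo.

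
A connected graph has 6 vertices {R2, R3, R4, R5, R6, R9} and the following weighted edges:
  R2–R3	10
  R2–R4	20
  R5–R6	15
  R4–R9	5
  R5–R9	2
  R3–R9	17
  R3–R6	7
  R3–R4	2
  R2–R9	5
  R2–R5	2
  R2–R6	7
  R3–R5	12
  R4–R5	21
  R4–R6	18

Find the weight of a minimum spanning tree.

18

Prim's algorithm from R3:
Step 1: frontier [R3–R4 2, R3–R6 7, R2–R3 10, R3–R5 12, R3–R9 17] → take R3–R4 (2); add R4.
Step 2: frontier [R3–R6 7, R2–R3 10, R3–R5 12, R3–R9 17, R4–R9 5, R4–R6 18, R2–R4 20, R4–R5 21] → take R4–R9 (5); add R9.
Step 3: frontier [R3–R6 7, R2–R3 10, R3–R5 12, R4–R6 18, R2–R4 20, R4–R5 21, R5–R9 2, R2–R9 5] → take R5–R9 (2); add R5.
Step 4: frontier [R3–R6 7, R2–R3 10, R4–R6 18, R2–R4 20, R2–R5 2, R5–R6 15, R2–R9 5] → take R2–R5 (2); add R2.
Step 5: frontier [R2–R6 7, R3–R6 7, R4–R6 18, R5–R6 15] → take R2–R6 (7); add R6.
MST edges: R3–R4, R4–R9, R5–R9, R2–R5, R2–R6; total weight 2+5+2+2+7 = 18.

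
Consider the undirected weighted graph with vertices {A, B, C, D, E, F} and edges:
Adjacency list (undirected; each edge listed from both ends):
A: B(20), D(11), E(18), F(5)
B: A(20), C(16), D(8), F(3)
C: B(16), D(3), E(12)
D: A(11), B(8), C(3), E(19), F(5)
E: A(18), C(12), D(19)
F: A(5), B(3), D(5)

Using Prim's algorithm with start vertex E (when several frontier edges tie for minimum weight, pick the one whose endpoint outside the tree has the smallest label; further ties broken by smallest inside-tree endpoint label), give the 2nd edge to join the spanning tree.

Prim, starting at E.
Step 1: frontier [C–E 12, A–E 18, D–E 19] → take C–E (12); add C.
Step 2: frontier [C–D 3, B–C 16, A–E 18, D–E 19] → take C–D (3); add D.
Step 3: frontier [B–C 16, D–F 5, B–D 8, A–D 11, A–E 18] → take D–F (5); add F.
Step 4: frontier [B–C 16, B–D 8, A–D 11, A–E 18, B–F 3, A–F 5] → take B–F (3); add B.
Step 5: frontier [A–B 20, A–D 11, A–E 18, A–F 5] → take A–F (5); add A.
The 2nd edge added is C–D.

C-D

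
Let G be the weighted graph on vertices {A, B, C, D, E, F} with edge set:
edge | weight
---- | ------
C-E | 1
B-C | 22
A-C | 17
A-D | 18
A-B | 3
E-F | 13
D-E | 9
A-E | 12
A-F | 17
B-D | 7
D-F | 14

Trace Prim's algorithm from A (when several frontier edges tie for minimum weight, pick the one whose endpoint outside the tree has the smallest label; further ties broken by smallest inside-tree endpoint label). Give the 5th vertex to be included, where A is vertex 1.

Prim, starting at A.
Step 1: cheapest edge leaving the tree is A-B (3); add B.
Step 2: cheapest edge leaving the tree is B-D (7); add D.
Step 3: cheapest edge leaving the tree is D-E (9); add E.
Step 4: cheapest edge leaving the tree is C-E (1); add C.
Step 5: cheapest edge leaving the tree is E-F (13); add F.
Vertex order: A, B, D, E, C, F. The 5th vertex is C.

C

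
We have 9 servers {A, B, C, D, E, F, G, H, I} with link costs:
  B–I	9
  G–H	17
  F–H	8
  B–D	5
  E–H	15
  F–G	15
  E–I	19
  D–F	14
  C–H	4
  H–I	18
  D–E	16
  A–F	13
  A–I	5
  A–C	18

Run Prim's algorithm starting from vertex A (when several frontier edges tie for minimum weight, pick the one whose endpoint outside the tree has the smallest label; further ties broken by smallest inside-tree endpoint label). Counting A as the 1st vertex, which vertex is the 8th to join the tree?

Grow the tree from A using Prim:
Step 1: cheapest edge leaving the tree is A–I (5); add I.
Step 2: cheapest edge leaving the tree is B–I (9); add B.
Step 3: cheapest edge leaving the tree is B–D (5); add D.
Step 4: cheapest edge leaving the tree is A–F (13); add F.
Step 5: cheapest edge leaving the tree is F–H (8); add H.
Step 6: cheapest edge leaving the tree is C–H (4); add C.
Step 7: cheapest edge leaving the tree is E–H (15); add E.
Step 8: cheapest edge leaving the tree is F–G (15); add G.
Vertex order: A, I, B, D, F, H, C, E, G. The 8th vertex is E.

E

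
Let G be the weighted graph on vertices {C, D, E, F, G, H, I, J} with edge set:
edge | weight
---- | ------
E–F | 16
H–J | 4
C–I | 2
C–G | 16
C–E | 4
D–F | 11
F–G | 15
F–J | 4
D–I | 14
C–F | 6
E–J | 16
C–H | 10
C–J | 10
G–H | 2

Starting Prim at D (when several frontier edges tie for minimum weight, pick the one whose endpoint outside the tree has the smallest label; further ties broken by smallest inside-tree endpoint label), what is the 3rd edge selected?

H-J

Prim, starting at D.
Step 1: frontier [D–F 11, D–I 14] → take D–F (11); add F.
Step 2: frontier [D–I 14, F–J 4, C–F 6, F–G 15, E–F 16] → take F–J (4); add J.
Step 3: frontier [D–I 14, C–F 6, F–G 15, E–F 16, H–J 4, C–J 10, E–J 16] → take H–J (4); add H.
Step 4: frontier [D–I 14, C–F 6, F–G 15, E–F 16, G–H 2, C–H 10, C–J 10, E–J 16] → take G–H (2); add G.
Step 5: frontier [D–I 14, C–F 6, E–F 16, C–G 16, C–H 10, C–J 10, E–J 16] → take C–F (6); add C.
Step 6: frontier [C–I 2, C–E 4, D–I 14, E–F 16, E–J 16] → take C–I (2); add I.
Step 7: frontier [C–E 4, E–F 16, E–J 16] → take C–E (4); add E.
The 3rd edge added is H–J.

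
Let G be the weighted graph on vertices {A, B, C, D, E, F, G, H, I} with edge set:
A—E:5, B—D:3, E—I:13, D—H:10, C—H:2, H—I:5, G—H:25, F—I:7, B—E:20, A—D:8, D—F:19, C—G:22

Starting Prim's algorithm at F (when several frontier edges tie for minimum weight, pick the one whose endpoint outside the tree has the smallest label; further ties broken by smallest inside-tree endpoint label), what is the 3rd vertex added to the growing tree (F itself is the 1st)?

Grow the tree from F using Prim:
Step 1: frontier [F—I 7, D—F 19] → take F—I (7); add I.
Step 2: frontier [D—F 19, H—I 5, E—I 13] → take H—I (5); add H.
Step 3: frontier [D—F 19, C—H 2, D—H 10, G—H 25, E—I 13] → take C—H (2); add C.
Step 4: frontier [C—G 22, D—F 19, D—H 10, G—H 25, E—I 13] → take D—H (10); add D.
Step 5: frontier [C—G 22, B—D 3, A—D 8, G—H 25, E—I 13] → take B—D (3); add B.
Step 6: frontier [B—E 20, C—G 22, A—D 8, G—H 25, E—I 13] → take A—D (8); add A.
Step 7: frontier [A—E 5, B—E 20, C—G 22, G—H 25, E—I 13] → take A—E (5); add E.
Step 8: frontier [C—G 22, G—H 25] → take C—G (22); add G.
Vertex order: F, I, H, C, D, B, A, E, G. The 3rd vertex is H.

H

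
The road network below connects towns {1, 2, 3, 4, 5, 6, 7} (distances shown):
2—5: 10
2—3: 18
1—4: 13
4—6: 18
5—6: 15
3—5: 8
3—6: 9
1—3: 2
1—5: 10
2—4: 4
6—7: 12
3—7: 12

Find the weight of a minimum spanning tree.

45

Sort edges by weight, then run Kruskal:
1—3 (2): add — endpoints in different components.
2—4 (4): add — endpoints in different components.
3—5 (8): add — endpoints in different components.
3—6 (9): add — endpoints in different components.
1—5 (10): skip — 1 and 5 already connected.
2—5 (10): add — endpoints in different components.
3—7 (12): add — endpoints in different components.
MST edges: 1—3, 2—4, 3—5, 3—6, 2—5, 3—7; total weight 2+4+8+9+10+12 = 45.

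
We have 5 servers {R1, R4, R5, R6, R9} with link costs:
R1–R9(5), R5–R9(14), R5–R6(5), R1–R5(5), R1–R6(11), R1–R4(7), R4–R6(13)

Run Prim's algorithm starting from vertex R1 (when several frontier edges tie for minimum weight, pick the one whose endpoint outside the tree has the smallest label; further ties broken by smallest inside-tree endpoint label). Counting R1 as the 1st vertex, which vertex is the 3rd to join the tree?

R6

Prim's algorithm from R1:
Step 1: cheapest edge leaving the tree is R1–R5 (5); add R5.
Step 2: cheapest edge leaving the tree is R5–R6 (5); add R6.
Step 3: cheapest edge leaving the tree is R1–R9 (5); add R9.
Step 4: cheapest edge leaving the tree is R1–R4 (7); add R4.
Vertex order: R1, R5, R6, R9, R4. The 3rd vertex is R6.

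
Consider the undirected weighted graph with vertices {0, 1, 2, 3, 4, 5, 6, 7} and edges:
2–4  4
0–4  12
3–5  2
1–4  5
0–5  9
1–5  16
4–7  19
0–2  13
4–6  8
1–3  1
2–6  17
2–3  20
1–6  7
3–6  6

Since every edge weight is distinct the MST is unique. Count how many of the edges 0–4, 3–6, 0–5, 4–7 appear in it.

3

Sort edges by weight, then run Kruskal:
1–3 (1): add — endpoints in different components.
3–5 (2): add — endpoints in different components.
2–4 (4): add — endpoints in different components.
1–4 (5): add — endpoints in different components.
3–6 (6): add — endpoints in different components.
1–6 (7): skip — 1 and 6 already connected.
4–6 (8): skip — 4 and 6 already connected.
0–5 (9): add — endpoints in different components.
0–4 (12): skip — 0 and 4 already connected.
0–2 (13): skip — 0 and 2 already connected.
1–5 (16): skip — 1 and 5 already connected.
2–6 (17): skip — 2 and 6 already connected.
4–7 (19): add — endpoints in different components.
MST edge set: {1–3, 3–5, 2–4, 1–4, 3–6, 0–5, 4–7}.
Of the listed edges, {3–6, 0–5, 4–7} are in the MST → 3.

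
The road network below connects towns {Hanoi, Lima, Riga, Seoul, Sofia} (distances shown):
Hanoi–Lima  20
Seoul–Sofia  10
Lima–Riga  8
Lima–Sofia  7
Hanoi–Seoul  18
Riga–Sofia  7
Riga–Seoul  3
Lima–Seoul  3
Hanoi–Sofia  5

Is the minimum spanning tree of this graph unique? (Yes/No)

No

Sort edges by weight, then run Kruskal:
Lima–Seoul (3): add — endpoints in different components.
Riga–Seoul (3): add — endpoints in different components.
Hanoi–Sofia (5): add — endpoints in different components.
Lima–Sofia (7): add — endpoints in different components.
Non-tree edge Riga–Sofia has weight 7, equal to the heaviest edge on its tree cycle — swapping gives another MST of the same weight. Not unique.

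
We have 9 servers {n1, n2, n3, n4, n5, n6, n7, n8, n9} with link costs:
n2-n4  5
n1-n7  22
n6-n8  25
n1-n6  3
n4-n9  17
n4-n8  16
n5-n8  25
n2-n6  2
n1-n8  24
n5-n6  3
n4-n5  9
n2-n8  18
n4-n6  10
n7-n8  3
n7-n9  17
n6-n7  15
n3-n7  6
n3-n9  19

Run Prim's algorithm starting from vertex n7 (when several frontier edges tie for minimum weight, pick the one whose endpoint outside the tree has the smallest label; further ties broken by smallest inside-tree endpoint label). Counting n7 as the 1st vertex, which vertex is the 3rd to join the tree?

Grow the tree from n7 using Prim:
Step 1: cheapest edge leaving the tree is n7-n8 (3); add n8.
Step 2: cheapest edge leaving the tree is n3-n7 (6); add n3.
Step 3: cheapest edge leaving the tree is n6-n7 (15); add n6.
Step 4: cheapest edge leaving the tree is n2-n6 (2); add n2.
Step 5: cheapest edge leaving the tree is n1-n6 (3); add n1.
Step 6: cheapest edge leaving the tree is n5-n6 (3); add n5.
Step 7: cheapest edge leaving the tree is n2-n4 (5); add n4.
Step 8: cheapest edge leaving the tree is n4-n9 (17); add n9.
Vertex order: n7, n8, n3, n6, n2, n1, n5, n4, n9. The 3rd vertex is n3.

n3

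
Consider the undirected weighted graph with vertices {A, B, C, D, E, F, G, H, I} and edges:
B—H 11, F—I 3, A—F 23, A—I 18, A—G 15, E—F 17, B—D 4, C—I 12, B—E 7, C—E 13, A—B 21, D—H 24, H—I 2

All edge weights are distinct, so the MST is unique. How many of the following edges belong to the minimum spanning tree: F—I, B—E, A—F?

Kruskal: consider edges lightest-first.
H—I (2): add — endpoints in different components.
F—I (3): add — endpoints in different components.
B—D (4): add — endpoints in different components.
B—E (7): add — endpoints in different components.
B—H (11): add — endpoints in different components.
C—I (12): add — endpoints in different components.
C—E (13): skip — C and E already connected.
A—G (15): add — endpoints in different components.
E—F (17): skip — E and F already connected.
A—I (18): add — endpoints in different components.
MST edge set: {H—I, F—I, B—D, B—E, B—H, C—I, A—G, A—I}.
Of the listed edges, {F—I, B—E} are in the MST → 2.

2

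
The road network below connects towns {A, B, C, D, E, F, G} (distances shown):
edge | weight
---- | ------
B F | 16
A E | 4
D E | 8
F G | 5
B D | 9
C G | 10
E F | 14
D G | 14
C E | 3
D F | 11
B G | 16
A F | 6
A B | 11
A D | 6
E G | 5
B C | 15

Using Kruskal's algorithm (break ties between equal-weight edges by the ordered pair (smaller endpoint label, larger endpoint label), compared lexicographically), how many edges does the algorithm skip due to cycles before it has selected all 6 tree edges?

2

Kruskal: consider edges lightest-first.
C E (3): add. Components now {A} {B} {C,E} {D} {F} {G}
A E (4): add. Components now {A,C,E} {B} {D} {F} {G}
E G (5): add. Components now {A,C,E,G} {B} {D} {F}
F G (5): add. Components now {A,C,E,F,G} {B} {D}
A D (6): add. Components now {A,C,D,E,F,G} {B}
A F (6): skip — A and F already connected.
D E (8): skip — D and E already connected.
B D (9): add. Components now {A,B,C,D,E,F,G}
Edges rejected before the tree was complete: 2.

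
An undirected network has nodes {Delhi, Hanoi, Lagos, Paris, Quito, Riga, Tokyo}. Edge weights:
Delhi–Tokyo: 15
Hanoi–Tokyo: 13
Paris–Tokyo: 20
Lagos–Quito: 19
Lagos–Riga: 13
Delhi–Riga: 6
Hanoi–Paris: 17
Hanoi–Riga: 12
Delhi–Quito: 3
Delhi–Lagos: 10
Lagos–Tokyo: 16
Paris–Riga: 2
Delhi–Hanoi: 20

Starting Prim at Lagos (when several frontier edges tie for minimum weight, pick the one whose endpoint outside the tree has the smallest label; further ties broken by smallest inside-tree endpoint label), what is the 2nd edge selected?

Delhi-Quito

Prim's algorithm from Lagos:
Step 1: frontier [Delhi–Lagos 10, Lagos–Riga 13, Lagos–Tokyo 16, Lagos–Quito 19] → take Delhi–Lagos (10); add Delhi.
Step 2: frontier [Delhi–Quito 3, Delhi–Riga 6, Delhi–Tokyo 15, Delhi–Hanoi 20, Lagos–Riga 13, Lagos–Tokyo 16, Lagos–Quito 19] → take Delhi–Quito (3); add Quito.
Step 3: frontier [Delhi–Riga 6, Delhi–Tokyo 15, Delhi–Hanoi 20, Lagos–Riga 13, Lagos–Tokyo 16] → take Delhi–Riga (6); add Riga.
Step 4: frontier [Delhi–Tokyo 15, Delhi–Hanoi 20, Lagos–Tokyo 16, Paris–Riga 2, Hanoi–Riga 12] → take Paris–Riga (2); add Paris.
Step 5: frontier [Delhi–Tokyo 15, Delhi–Hanoi 20, Lagos–Tokyo 16, Hanoi–Paris 17, Paris–Tokyo 20, Hanoi–Riga 12] → take Hanoi–Riga (12); add Hanoi.
Step 6: frontier [Delhi–Tokyo 15, Hanoi–Tokyo 13, Lagos–Tokyo 16, Paris–Tokyo 20] → take Hanoi–Tokyo (13); add Tokyo.
The 2nd edge added is Delhi–Quito.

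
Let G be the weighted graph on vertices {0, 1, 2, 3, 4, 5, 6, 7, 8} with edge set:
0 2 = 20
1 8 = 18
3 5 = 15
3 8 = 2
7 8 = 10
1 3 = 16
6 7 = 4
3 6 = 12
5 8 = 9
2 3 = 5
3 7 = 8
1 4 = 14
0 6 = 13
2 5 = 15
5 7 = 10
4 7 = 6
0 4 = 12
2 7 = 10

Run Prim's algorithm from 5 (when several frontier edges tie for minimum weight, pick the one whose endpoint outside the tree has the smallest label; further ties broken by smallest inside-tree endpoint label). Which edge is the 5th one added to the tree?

6-7

Prim, starting at 5.
Step 1: cheapest edge leaving the tree is 5 8 (9); add 8.
Step 2: cheapest edge leaving the tree is 3 8 (2); add 3.
Step 3: cheapest edge leaving the tree is 2 3 (5); add 2.
Step 4: cheapest edge leaving the tree is 3 7 (8); add 7.
Step 5: cheapest edge leaving the tree is 6 7 (4); add 6.
Step 6: cheapest edge leaving the tree is 4 7 (6); add 4.
Step 7: cheapest edge leaving the tree is 0 4 (12); add 0.
Step 8: cheapest edge leaving the tree is 1 4 (14); add 1.
The 5th edge added is 6 7.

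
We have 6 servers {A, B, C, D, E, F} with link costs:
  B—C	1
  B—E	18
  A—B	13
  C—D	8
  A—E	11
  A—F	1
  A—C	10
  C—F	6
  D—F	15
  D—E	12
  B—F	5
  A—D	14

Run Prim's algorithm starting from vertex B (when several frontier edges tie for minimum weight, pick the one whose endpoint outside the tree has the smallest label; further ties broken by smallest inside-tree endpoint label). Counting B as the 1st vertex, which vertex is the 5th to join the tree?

Grow the tree from B using Prim:
Step 1: frontier [B—C 1, B—F 5, A—B 13, B—E 18] → take B—C (1); add C.
Step 2: frontier [B—F 5, A—B 13, B—E 18, C—F 6, C—D 8, A—C 10] → take B—F (5); add F.
Step 3: frontier [A—B 13, B—E 18, C—D 8, A—C 10, A—F 1, D—F 15] → take A—F (1); add A.
Step 4: frontier [A—E 11, A—D 14, B—E 18, C—D 8, D—F 15] → take C—D (8); add D.
Step 5: frontier [A—E 11, B—E 18, D—E 12] → take A—E (11); add E.
Vertex order: B, C, F, A, D, E. The 5th vertex is D.

D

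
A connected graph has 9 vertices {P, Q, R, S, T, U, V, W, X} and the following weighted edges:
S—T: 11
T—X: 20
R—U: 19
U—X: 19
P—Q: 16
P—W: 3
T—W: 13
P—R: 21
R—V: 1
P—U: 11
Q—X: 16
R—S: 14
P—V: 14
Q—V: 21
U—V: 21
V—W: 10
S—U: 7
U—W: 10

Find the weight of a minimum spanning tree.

Kruskal's algorithm — process edges by increasing weight (ties by edge label):
R—V (1): add — endpoints in different components.
P—W (3): add — endpoints in different components.
S—U (7): add — endpoints in different components.
U—W (10): add — endpoints in different components.
V—W (10): add — endpoints in different components.
P—U (11): skip — P and U already connected.
S—T (11): add — endpoints in different components.
T—W (13): skip — T and W already connected.
P—V (14): skip — P and V already connected.
R—S (14): skip — R and S already connected.
P—Q (16): add — endpoints in different components.
Q—X (16): add — endpoints in different components.
MST edges: R—V, P—W, S—U, U—W, V—W, S—T, P—Q, Q—X; total weight 1+3+7+10+10+11+16+16 = 74.

74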